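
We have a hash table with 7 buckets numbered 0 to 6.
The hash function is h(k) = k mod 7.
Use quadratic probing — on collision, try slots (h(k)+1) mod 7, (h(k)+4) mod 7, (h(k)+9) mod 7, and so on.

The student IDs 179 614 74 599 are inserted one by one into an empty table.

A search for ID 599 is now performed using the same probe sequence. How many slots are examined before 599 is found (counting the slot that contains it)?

4

179: h=4 => slot 4
614: h=5 => slot 5
74: h=4, probe 4,5,1 => slot 1
599: h=4, probe 4,5,1,6 => slot 6
Table: [∅, 74, ∅, ∅, 179, 614, 599]
Lookup 599: h=4, probe 4,5,1,6 → found at 6.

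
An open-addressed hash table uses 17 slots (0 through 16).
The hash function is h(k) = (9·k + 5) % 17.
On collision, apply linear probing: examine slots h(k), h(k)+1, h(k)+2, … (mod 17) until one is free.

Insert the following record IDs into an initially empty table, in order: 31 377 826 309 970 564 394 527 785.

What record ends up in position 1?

31 hashes to 12; slot 12 is free → place at 12.
377 hashes to 15; slot 15 is free → place at 15.
826 hashes to 10; slot 10 is free → place at 10.
309 hashes to 15; 15 taken → place at 16.
970 hashes to 14; slot 14 is free → place at 14.
564 hashes to 15; 15,16 taken → place at 0.
394 hashes to 15; 15,16,0 taken → place at 1.
527 hashes to 5; slot 5 is free → place at 5.
785 hashes to 15; 15,16,0,1 taken → place at 2.
Table: [564, 394, 785, ∅, ∅, 527, ∅, ∅, ∅, ∅, 826, ∅, 31, ∅, 970, 377, 309]

394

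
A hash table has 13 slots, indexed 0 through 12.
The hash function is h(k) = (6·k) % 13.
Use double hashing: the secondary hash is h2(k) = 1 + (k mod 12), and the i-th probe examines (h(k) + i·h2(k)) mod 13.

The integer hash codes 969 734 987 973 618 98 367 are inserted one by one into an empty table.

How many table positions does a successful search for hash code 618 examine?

3

Insert 969: h=3, slot 3 empty => index 3.
Insert 734: h=10, slot 10 empty => index 10.
Insert 987: h=7, slot 7 empty => index 7.
Insert 973: h=1, slot 1 empty => index 1.
Insert 618: h=3, h2=7, slots 3,10 occupied => index 4.
Insert 98: h=3, h2=3, slot 3 occupied => index 6.
Insert 367: h=5, slot 5 empty => index 5.
Table: [., 973, ., 969, 618, 367, 98, 987, ., ., 734, ., .]
Lookup 618: h=3, h2=7, probe 3,10,4 → found at 4.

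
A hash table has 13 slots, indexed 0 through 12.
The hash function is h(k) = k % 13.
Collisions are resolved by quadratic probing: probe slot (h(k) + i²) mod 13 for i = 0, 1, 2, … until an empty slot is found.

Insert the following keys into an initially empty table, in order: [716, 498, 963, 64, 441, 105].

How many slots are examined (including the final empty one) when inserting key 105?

716: h=1 => slot 1
498: h=4 => slot 4
963: h=1, probe 1,2 => slot 2
64: h=12 => slot 12
441: h=12, probe 12,0 => slot 0
105: h=1, probe 1,2,5 => slot 5
Table: [441, 716, 963, _, 498, 105, _, _, _, _, _, _, 64]

3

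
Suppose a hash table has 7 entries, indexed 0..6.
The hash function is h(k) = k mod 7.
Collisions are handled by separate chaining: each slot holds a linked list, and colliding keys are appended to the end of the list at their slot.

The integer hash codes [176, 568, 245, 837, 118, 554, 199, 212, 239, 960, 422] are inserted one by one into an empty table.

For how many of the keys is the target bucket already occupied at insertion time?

176 → bucket 1
568 → bucket 1 (collision)
245 → bucket 0
837 → bucket 4
118 → bucket 6
554 → bucket 1 (collision)
199 → bucket 3
212 → bucket 2
239 → bucket 1 (collision)
960 → bucket 1 (collision)
422 → bucket 2 (collision)
Final buckets:
0: 245
1: 176 -> 568 -> 554 -> 239 -> 960
2: 212 -> 422
3: 199
4: 837
5: -
6: 118

5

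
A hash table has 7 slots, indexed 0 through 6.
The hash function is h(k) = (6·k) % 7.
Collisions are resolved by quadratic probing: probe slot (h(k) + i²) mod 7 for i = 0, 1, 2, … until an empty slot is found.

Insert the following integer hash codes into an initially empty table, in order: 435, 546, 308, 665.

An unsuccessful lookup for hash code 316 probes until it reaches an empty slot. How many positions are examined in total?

3

Insert 435: h=6, slot 6 empty -> index 6.
Insert 546: h=0, slot 0 empty -> index 0.
Insert 308: h=0, slot 0 occupied -> index 1.
Insert 665: h=0, slots 0,1 occupied -> index 4.
Table: [546, 308, —, —, 665, —, 435]
Lookup 316: h=6, probe 6,0,3 → slot 3 empty, not found.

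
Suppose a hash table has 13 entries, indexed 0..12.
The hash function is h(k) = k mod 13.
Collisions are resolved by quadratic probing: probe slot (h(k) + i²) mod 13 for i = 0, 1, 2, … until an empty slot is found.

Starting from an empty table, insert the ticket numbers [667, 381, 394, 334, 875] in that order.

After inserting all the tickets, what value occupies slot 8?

Insert 667: h=4, slot 4 empty -> index 4.
Insert 381: h=4, slot 4 occupied -> index 5.
Insert 394: h=4, slots 4,5 occupied -> index 8.
Insert 334: h=9, slot 9 empty -> index 9.
Insert 875: h=4, slots 4,5,8 occupied -> index 0.
Table: [875, ., ., ., 667, 381, ., ., 394, 334, ., ., .]

394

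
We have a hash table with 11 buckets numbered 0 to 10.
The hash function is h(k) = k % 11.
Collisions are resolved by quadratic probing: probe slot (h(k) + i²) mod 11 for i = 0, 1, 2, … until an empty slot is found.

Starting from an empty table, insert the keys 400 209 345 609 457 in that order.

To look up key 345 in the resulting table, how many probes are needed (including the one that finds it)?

400 hashes to 4; slot 4 is free -> place at 4.
209 hashes to 0; slot 0 is free -> place at 0.
345 hashes to 4; 4 taken -> place at 5.
609 hashes to 4; 4,5 taken -> place at 8.
457 hashes to 6; slot 6 is free -> place at 6.
Table: [209, —, —, —, 400, 345, 457, —, 609, —, —]
Lookup 345: h=4, probe 4,5 → found at 5.

2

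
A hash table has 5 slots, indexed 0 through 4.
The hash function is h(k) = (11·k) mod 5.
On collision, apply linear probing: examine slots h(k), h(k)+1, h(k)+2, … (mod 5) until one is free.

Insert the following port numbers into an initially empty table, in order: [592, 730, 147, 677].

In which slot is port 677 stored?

4

Insert 592: h=2, slot 2 empty → index 2.
Insert 730: h=0, slot 0 empty → index 0.
Insert 147: h=2, slot 2 occupied → index 3.
Insert 677: h=2, slots 2,3 occupied → index 4.
Table: [730, _, 592, 147, 677]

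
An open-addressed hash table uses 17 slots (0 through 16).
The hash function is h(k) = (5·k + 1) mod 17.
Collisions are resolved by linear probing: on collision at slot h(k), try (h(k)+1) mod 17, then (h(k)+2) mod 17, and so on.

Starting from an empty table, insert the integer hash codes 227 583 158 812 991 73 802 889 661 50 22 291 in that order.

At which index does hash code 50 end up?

Insert 227: h=14, slot 14 empty => index 14.
Insert 583: h=9, slot 9 empty => index 9.
Insert 158: h=9, slot 9 occupied => index 10.
Insert 812: h=15, slot 15 empty => index 15.
Insert 991: h=9, slots 9,10 occupied => index 11.
Insert 73: h=9, slots 9,10,11 occupied => index 12.
Insert 802: h=16, slot 16 empty => index 16.
Insert 889: h=9, slots 9,10,11,12 occupied => index 13.
Insert 661: h=8, slot 8 empty => index 8.
Insert 50: h=13, slots 13,14,15,16 occupied => index 0.
Insert 22: h=9, slots 9,10,11,12,13,14,15,16,0 occupied => index 1.
Insert 291: h=11, slots 11,12,13,14,15,16,0,1 occupied => index 2.
Table: [50, 22, 291, ., ., ., ., ., 661, 583, 158, 991, 73, 889, 227, 812, 802]

0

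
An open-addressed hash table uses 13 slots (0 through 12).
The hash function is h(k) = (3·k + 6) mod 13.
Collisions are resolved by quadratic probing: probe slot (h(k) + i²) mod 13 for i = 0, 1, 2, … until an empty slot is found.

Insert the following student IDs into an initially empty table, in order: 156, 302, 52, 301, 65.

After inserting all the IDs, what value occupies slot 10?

65

156 hashes to 6; slot 6 is free → place at 6.
302 hashes to 2; slot 2 is free → place at 2.
52 hashes to 6; 6 taken → place at 7.
301 hashes to 12; slot 12 is free → place at 12.
65 hashes to 6; 6,7 taken → place at 10.
Table: [_, _, 302, _, _, _, 156, 52, _, _, 65, _, 301]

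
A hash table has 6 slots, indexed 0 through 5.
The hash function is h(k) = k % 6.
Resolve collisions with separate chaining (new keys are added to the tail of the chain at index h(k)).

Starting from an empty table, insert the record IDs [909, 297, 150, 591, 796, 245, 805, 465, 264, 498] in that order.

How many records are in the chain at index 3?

4

Insert 909: h=3, bucket 3 empty -> new chain.
Insert 297: h=3, bucket 3 nonempty -> append to chain.
Insert 150: h=0, bucket 0 empty -> new chain.
Insert 591: h=3, bucket 3 nonempty -> append to chain.
Insert 796: h=4, bucket 4 empty -> new chain.
Insert 245: h=5, bucket 5 empty -> new chain.
Insert 805: h=1, bucket 1 empty -> new chain.
Insert 465: h=3, bucket 3 nonempty -> append to chain.
Insert 264: h=0, bucket 0 nonempty -> append to chain.
Insert 498: h=0, bucket 0 nonempty -> append to chain.
Final buckets:
0: 150 -> 264 -> 498
1: 805
2: —
3: 909 -> 297 -> 591 -> 465
4: 796
5: 245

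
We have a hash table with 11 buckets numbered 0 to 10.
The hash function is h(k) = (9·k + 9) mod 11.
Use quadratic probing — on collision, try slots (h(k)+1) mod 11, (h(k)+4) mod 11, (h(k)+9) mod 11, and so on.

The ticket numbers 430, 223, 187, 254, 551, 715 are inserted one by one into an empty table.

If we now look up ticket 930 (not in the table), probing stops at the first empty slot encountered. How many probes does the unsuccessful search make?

3

430 hashes to 7; slot 7 is free => place at 7.
223 hashes to 3; slot 3 is free => place at 3.
187 hashes to 9; slot 9 is free => place at 9.
254 hashes to 7; 7 taken => place at 8.
551 hashes to 7; 7,8 taken => place at 0.
715 hashes to 9; 9 taken => place at 10.
Table: [551, -, -, 223, -, -, -, 430, 254, 187, 715]
Lookup 930: h=8, probe 8,9,1 → slot 1 empty, not found.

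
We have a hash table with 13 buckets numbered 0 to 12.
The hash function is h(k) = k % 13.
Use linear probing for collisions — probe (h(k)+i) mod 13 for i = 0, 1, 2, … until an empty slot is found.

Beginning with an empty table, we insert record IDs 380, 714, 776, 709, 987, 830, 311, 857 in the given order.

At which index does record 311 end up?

Insert 380: h=3, slot 3 empty → index 3.
Insert 714: h=12, slot 12 empty → index 12.
Insert 776: h=9, slot 9 empty → index 9.
Insert 709: h=7, slot 7 empty → index 7.
Insert 987: h=12, slot 12 occupied → index 0.
Insert 830: h=11, slot 11 empty → index 11.
Insert 311: h=12, slots 12,0 occupied → index 1.
Insert 857: h=12, slots 12,0,1 occupied → index 2.
Table: [987, 311, 857, 380, _, _, _, 709, _, 776, _, 830, 714]

1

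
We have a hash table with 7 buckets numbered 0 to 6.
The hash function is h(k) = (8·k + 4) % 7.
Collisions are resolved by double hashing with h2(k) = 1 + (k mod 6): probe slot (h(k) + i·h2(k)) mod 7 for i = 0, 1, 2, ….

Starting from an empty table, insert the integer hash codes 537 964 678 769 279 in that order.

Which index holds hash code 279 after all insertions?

537 hashes to 2; slot 2 is free => place at 2.
964 hashes to 2, h2=5; 2 taken => place at 0.
678 hashes to 3; slot 3 is free => place at 3.
769 hashes to 3, h2=2; 3 taken => place at 5.
279 hashes to 3, h2=4; 3,0 taken => place at 4.
Table: [964, -, 537, 678, 279, 769, -]

4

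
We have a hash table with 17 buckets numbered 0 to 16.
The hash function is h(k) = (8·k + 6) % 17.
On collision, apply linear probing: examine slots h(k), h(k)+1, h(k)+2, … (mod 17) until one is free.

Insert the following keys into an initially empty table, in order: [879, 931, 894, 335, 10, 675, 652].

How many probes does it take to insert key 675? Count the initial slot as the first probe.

879: h=0 → slot 0
931: h=8 → slot 8
894: h=1 → slot 1
335: h=0, probe 0,1,2 → slot 2
10: h=1, probe 1,2,3 → slot 3
675: h=0, probe 0,1,2,3,4 → slot 4
652: h=3, probe 3,4,5 → slot 5
Table: [879, 894, 335, 10, 675, 652, -, -, 931, -, -, -, -, -, -, -, -]

5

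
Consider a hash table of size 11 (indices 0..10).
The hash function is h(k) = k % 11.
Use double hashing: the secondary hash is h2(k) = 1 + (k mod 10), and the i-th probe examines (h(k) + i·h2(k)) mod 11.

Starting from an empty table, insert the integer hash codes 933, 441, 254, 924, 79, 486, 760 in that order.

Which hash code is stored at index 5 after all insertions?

933 hashes to 9; slot 9 is free → place at 9.
441 hashes to 1; slot 1 is free → place at 1.
254 hashes to 1, h2=5; 1 taken → place at 6.
924 hashes to 0; slot 0 is free → place at 0.
79 hashes to 2; slot 2 is free → place at 2.
486 hashes to 2, h2=7; 2,9 taken → place at 5.
760 hashes to 1, h2=1; 1,2 taken → place at 3.
Table: [924, 441, 79, 760, ∅, 486, 254, ∅, ∅, 933, ∅]

486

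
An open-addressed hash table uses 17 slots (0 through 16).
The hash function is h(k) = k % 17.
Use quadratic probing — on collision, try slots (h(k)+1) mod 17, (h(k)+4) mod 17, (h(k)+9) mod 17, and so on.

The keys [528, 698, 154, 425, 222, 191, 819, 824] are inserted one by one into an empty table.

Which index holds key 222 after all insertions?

528: h=1 => slot 1
698: h=1, probe 1,2 => slot 2
154: h=1, probe 1,2,5 => slot 5
425: h=0 => slot 0
222: h=1, probe 1,2,5,10 => slot 10
191: h=4 => slot 4
819: h=3 => slot 3
824: h=8 => slot 8
Table: [425, 528, 698, 819, 191, 154, ∅, ∅, 824, ∅, 222, ∅, ∅, ∅, ∅, ∅, ∅]

10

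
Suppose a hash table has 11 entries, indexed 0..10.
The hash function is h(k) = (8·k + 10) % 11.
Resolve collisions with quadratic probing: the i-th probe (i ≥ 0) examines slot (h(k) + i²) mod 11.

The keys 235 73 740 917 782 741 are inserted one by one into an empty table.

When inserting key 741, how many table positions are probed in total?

235: h=9 → slot 9
73: h=0 → slot 0
740: h=1 → slot 1
917: h=9, probe 9,10 → slot 10
782: h=7 → slot 7
741: h=9, probe 9,10,2 → slot 2
Table: [73, 740, 741, —, —, —, —, 782, —, 235, 917]

3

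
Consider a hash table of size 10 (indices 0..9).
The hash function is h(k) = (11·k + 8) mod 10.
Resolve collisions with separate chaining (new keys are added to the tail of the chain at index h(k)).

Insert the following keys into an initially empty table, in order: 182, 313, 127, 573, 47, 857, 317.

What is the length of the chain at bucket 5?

Insert 182: h=0, bucket 0 empty → new chain.
Insert 313: h=1, bucket 1 empty → new chain.
Insert 127: h=5, bucket 5 empty → new chain.
Insert 573: h=1, bucket 1 nonempty → append to chain.
Insert 47: h=5, bucket 5 nonempty → append to chain.
Insert 857: h=5, bucket 5 nonempty → append to chain.
Insert 317: h=5, bucket 5 nonempty → append to chain.
Final buckets:
0: 182
1: 313 -> 573
2: .
3: .
4: .
5: 127 -> 47 -> 857 -> 317
6: .
7: .
8: .
9: .

4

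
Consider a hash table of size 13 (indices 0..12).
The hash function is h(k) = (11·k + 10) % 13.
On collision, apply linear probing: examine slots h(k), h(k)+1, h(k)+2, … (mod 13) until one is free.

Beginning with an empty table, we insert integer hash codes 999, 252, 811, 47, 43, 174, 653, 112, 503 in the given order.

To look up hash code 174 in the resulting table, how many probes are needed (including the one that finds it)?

5

Insert 999: h=1, slot 1 empty → index 1.
Insert 252: h=0, slot 0 empty → index 0.
Insert 811: h=0, slots 0,1 occupied → index 2.
Insert 47: h=7, slot 7 empty → index 7.
Insert 43: h=2, slot 2 occupied → index 3.
Insert 174: h=0, slots 0,1,2,3 occupied → index 4.
Insert 653: h=4, slot 4 occupied → index 5.
Insert 112: h=7, slot 7 occupied → index 8.
Insert 503: h=5, slot 5 occupied → index 6.
Table: [252, 999, 811, 43, 174, 653, 503, 47, 112, —, —, —, —]
Lookup 174: h=0, probe 0,1,2,3,4 → found at 4.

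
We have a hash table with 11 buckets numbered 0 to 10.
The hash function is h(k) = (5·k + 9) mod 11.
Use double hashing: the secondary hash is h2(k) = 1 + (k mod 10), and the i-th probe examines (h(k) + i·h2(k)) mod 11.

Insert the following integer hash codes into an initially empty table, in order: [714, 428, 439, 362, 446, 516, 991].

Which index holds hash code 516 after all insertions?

Insert 714: h=4, slot 4 empty -> index 4.
Insert 428: h=4, h2=9, slot 4 occupied -> index 2.
Insert 439: h=4, h2=10, slot 4 occupied -> index 3.
Insert 362: h=4, h2=3, slot 4 occupied -> index 7.
Insert 446: h=6, slot 6 empty -> index 6.
Insert 516: h=4, h2=7, slot 4 occupied -> index 0.
Insert 991: h=3, h2=2, slot 3 occupied -> index 5.
Table: [516, ∅, 428, 439, 714, 991, 446, 362, ∅, ∅, ∅]

0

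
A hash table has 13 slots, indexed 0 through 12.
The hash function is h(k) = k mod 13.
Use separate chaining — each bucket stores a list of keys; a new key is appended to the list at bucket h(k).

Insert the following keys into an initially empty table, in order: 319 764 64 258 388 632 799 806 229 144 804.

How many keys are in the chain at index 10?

1

319 → bucket 7
764 → bucket 10
64 → bucket 12
258 → bucket 11
388 → bucket 11 (collision)
632 → bucket 8
799 → bucket 6
806 → bucket 0
229 → bucket 8 (collision)
144 → bucket 1
804 → bucket 11 (collision)
Final buckets:
0: 806
1: 144
2: ∅
3: ∅
4: ∅
5: ∅
6: 799
7: 319
8: 632 -> 229
9: ∅
10: 764
11: 258 -> 388 -> 804
12: 64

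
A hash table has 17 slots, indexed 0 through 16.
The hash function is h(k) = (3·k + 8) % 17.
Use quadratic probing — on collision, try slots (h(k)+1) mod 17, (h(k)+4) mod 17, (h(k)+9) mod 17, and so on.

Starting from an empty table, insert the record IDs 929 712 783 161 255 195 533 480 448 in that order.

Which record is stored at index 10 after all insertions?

929: h=7 => slot 7
712: h=2 => slot 2
783: h=11 => slot 11
161: h=15 => slot 15
255: h=8 => slot 8
195: h=15, probe 15,16 => slot 16
533: h=9 => slot 9
480: h=3 => slot 3
448: h=9, probe 9,10 => slot 10
Table: [∅, ∅, 712, 480, ∅, ∅, ∅, 929, 255, 533, 448, 783, ∅, ∅, ∅, 161, 195]

448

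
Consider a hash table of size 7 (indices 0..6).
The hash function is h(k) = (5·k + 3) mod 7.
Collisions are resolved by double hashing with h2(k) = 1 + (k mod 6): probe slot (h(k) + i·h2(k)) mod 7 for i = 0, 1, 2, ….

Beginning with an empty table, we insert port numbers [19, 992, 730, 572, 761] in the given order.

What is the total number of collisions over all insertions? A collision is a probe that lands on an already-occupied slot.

19 hashes to 0; slot 0 is free -> place at 0.
992 hashes to 0, h2=3; 0 taken -> place at 3.
730 hashes to 6; slot 6 is free -> place at 6.
572 hashes to 0, h2=3; 0,3,6 taken -> place at 2.
761 hashes to 0, h2=6; 0,6 taken -> place at 5.
Table: [19, _, 572, 992, _, 761, 730]

6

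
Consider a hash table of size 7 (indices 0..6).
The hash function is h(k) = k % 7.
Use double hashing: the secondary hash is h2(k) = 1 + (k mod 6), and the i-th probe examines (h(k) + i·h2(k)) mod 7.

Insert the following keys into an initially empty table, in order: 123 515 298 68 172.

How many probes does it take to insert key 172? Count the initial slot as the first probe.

123: h=4 -> slot 4
515: h=4, h2=6, probe 4,3 -> slot 3
298: h=4, h2=5, probe 4,2 -> slot 2
68: h=5 -> slot 5
172: h=4, h2=5, probe 4,2,0 -> slot 0
Table: [172, ., 298, 515, 123, 68, .]

3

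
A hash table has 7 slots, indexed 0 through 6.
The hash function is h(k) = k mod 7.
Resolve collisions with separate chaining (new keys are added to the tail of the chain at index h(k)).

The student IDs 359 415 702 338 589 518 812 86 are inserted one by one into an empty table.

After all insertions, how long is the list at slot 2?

5

359 -> bucket 2
415 -> bucket 2 (collision)
702 -> bucket 2 (collision)
338 -> bucket 2 (collision)
589 -> bucket 1
518 -> bucket 0
812 -> bucket 0 (collision)
86 -> bucket 2 (collision)
Final buckets:
0: 518 -> 812
1: 589
2: 359 -> 415 -> 702 -> 338 -> 86
3: _
4: _
5: _
6: _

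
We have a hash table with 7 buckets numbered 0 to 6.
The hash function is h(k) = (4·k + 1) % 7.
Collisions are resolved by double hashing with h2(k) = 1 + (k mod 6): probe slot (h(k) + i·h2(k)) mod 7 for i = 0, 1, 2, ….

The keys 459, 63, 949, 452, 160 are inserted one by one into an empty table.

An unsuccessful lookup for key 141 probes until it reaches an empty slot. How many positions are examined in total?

2

459 hashes to 3; slot 3 is free => place at 3.
63 hashes to 1; slot 1 is free => place at 1.
949 hashes to 3, h2=2; 3 taken => place at 5.
452 hashes to 3, h2=3; 3 taken => place at 6.
160 hashes to 4; slot 4 is free => place at 4.
Table: [—, 63, —, 459, 160, 949, 452]
Lookup 141: h=5, h2=4, probe 5,2 → slot 2 empty, not found.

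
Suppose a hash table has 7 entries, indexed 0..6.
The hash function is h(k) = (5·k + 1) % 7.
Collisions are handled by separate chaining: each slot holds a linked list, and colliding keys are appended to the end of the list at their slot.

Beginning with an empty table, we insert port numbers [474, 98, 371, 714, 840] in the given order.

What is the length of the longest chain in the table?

474 -> bucket 5
98 -> bucket 1
371 -> bucket 1 (collision)
714 -> bucket 1 (collision)
840 -> bucket 1 (collision)
Final buckets:
0: -
1: 98 -> 371 -> 714 -> 840
2: -
3: -
4: -
5: 474
6: -

4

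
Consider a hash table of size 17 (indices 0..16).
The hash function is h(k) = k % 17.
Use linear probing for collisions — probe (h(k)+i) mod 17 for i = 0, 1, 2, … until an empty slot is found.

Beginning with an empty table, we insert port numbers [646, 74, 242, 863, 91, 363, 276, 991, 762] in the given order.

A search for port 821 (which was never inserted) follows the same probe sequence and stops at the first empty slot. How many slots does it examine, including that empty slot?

6

646: h=0 => slot 0
74: h=6 => slot 6
242: h=4 => slot 4
863: h=13 => slot 13
91: h=6, probe 6,7 => slot 7
363: h=6, probe 6,7,8 => slot 8
276: h=4, probe 4,5 => slot 5
991: h=5, probe 5,6,7,8,9 => slot 9
762: h=14 => slot 14
Table: [646, —, —, —, 242, 276, 74, 91, 363, 991, —, —, —, 863, 762, —, —]
Lookup 821: h=5, probe 5,6,7,8,9,10 → slot 10 empty, not found.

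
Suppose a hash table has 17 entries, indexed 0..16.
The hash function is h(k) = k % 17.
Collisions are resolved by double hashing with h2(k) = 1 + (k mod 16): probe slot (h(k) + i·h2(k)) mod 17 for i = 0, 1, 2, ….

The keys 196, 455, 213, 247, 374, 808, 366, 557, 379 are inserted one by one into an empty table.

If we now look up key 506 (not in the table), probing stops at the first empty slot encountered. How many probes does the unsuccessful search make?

5

196 hashes to 9; slot 9 is free -> place at 9.
455 hashes to 13; slot 13 is free -> place at 13.
213 hashes to 9, h2=6; 9 taken -> place at 15.
247 hashes to 9, h2=8; 9 taken -> place at 0.
374 hashes to 0, h2=7; 0 taken -> place at 7.
808 hashes to 9, h2=9; 9 taken -> place at 1.
366 hashes to 9, h2=15; 9,7 taken -> place at 5.
557 hashes to 13, h2=14; 13 taken -> place at 10.
379 hashes to 5, h2=12; 5,0 taken -> place at 12.
Table: [247, 808, _, _, _, 366, _, 374, _, 196, 557, _, 379, 455, _, 213, _]
Lookup 506: h=13, h2=11, probe 13,7,1,12,6 → slot 6 empty, not found.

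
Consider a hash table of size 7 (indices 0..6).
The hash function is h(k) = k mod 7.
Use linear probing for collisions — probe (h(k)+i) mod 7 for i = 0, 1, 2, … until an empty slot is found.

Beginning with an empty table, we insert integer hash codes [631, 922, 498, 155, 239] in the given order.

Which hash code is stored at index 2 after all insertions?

Insert 631: h=1, slot 1 empty → index 1.
Insert 922: h=5, slot 5 empty → index 5.
Insert 498: h=1, slot 1 occupied → index 2.
Insert 155: h=1, slots 1,2 occupied → index 3.
Insert 239: h=1, slots 1,2,3 occupied → index 4.
Table: [-, 631, 498, 155, 239, 922, -]

498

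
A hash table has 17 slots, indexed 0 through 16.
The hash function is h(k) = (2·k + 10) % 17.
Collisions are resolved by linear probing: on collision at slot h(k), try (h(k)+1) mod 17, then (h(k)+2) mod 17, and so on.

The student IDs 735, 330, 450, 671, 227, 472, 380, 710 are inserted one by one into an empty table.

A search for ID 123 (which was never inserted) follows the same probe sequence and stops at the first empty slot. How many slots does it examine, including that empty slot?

4

735 hashes to 1; slot 1 is free → place at 1.
330 hashes to 7; slot 7 is free → place at 7.
450 hashes to 9; slot 9 is free → place at 9.
671 hashes to 9; 9 taken → place at 10.
227 hashes to 5; slot 5 is free → place at 5.
472 hashes to 2; slot 2 is free → place at 2.
380 hashes to 5; 5 taken → place at 6.
710 hashes to 2; 2 taken → place at 3.
Table: [_, 735, 472, 710, _, 227, 380, 330, _, 450, 671, _, _, _, _, _, _]
Lookup 123: h=1, probe 1,2,3,4 → slot 4 empty, not found.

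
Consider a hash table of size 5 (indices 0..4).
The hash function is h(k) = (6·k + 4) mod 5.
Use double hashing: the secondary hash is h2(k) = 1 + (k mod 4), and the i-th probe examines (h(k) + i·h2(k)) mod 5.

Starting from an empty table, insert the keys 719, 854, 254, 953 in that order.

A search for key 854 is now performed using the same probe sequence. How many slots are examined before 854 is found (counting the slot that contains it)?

2

Insert 719: h=3, slot 3 empty => index 3.
Insert 854: h=3, h2=3, slot 3 occupied => index 1.
Insert 254: h=3, h2=3, slots 3,1 occupied => index 4.
Insert 953: h=2, slot 2 empty => index 2.
Table: [—, 854, 953, 719, 254]
Lookup 854: h=3, h2=3, probe 3,1 → found at 1.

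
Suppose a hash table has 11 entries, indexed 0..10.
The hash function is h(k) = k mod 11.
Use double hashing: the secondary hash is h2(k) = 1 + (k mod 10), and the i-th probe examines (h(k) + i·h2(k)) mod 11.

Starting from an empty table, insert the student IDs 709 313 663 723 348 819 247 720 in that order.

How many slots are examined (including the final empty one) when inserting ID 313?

709: h=5 -> slot 5
313: h=5, h2=4, probe 5,9 -> slot 9
663: h=3 -> slot 3
723: h=8 -> slot 8
348: h=7 -> slot 7
819: h=5, h2=10, probe 5,4 -> slot 4
247: h=5, h2=8, probe 5,2 -> slot 2
720: h=5, h2=1, probe 5,6 -> slot 6
Table: [-, -, 247, 663, 819, 709, 720, 348, 723, 313, -]

2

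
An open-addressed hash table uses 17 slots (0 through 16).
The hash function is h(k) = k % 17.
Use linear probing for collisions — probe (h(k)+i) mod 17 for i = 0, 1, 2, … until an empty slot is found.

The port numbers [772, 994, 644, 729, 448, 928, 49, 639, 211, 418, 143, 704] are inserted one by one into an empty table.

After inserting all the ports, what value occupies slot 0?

772: h=7 => slot 7
994: h=8 => slot 8
644: h=15 => slot 15
729: h=15, probe 15,16 => slot 16
448: h=6 => slot 6
928: h=10 => slot 10
49: h=15, probe 15,16,0 => slot 0
639: h=10, probe 10,11 => slot 11
211: h=7, probe 7,8,9 => slot 9
418: h=10, probe 10,11,12 => slot 12
143: h=7, probe 7,8,9,10,11,12,13 => slot 13
704: h=7, probe 7,8,9,10,11,12,13,14 => slot 14
Table: [49, —, —, —, —, —, 448, 772, 994, 211, 928, 639, 418, 143, 704, 644, 729]

49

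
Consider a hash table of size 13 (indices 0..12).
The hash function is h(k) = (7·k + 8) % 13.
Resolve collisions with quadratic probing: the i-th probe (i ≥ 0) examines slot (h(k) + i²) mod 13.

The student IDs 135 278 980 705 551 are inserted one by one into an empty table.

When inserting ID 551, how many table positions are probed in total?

Insert 135: h=4, slot 4 empty => index 4.
Insert 278: h=4, slot 4 occupied => index 5.
Insert 980: h=4, slots 4,5 occupied => index 8.
Insert 705: h=3, slot 3 empty => index 3.
Insert 551: h=4, slots 4,5,8 occupied => index 0.
Table: [551, —, —, 705, 135, 278, —, —, 980, —, —, —, —]

4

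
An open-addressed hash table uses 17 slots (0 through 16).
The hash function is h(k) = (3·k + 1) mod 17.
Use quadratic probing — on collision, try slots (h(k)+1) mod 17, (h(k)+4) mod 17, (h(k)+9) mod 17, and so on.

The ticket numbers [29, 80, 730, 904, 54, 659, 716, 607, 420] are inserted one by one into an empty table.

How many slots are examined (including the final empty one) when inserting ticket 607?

Insert 29: h=3, slot 3 empty => index 3.
Insert 80: h=3, slot 3 occupied => index 4.
Insert 730: h=15, slot 15 empty => index 15.
Insert 904: h=10, slot 10 empty => index 10.
Insert 54: h=10, slot 10 occupied => index 11.
Insert 659: h=6, slot 6 empty => index 6.
Insert 716: h=7, slot 7 empty => index 7.
Insert 607: h=3, slots 3,4,7 occupied => index 12.
Insert 420: h=3, slots 3,4,7,12 occupied => index 2.
Table: [∅, ∅, 420, 29, 80, ∅, 659, 716, ∅, ∅, 904, 54, 607, ∅, ∅, 730, ∅]

4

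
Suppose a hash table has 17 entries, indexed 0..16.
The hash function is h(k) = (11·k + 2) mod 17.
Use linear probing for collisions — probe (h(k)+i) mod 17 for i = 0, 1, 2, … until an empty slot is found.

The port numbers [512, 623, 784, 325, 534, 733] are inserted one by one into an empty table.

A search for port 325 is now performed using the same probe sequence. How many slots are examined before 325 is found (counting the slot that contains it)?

3

512: h=7 => slot 7
623: h=4 => slot 4
784: h=7, probe 7,8 => slot 8
325: h=7, probe 7,8,9 => slot 9
534: h=11 => slot 11
733: h=7, probe 7,8,9,10 => slot 10
Table: [—, —, —, —, 623, —, —, 512, 784, 325, 733, 534, —, —, —, —, —]
Lookup 325: h=7, probe 7,8,9 → found at 9.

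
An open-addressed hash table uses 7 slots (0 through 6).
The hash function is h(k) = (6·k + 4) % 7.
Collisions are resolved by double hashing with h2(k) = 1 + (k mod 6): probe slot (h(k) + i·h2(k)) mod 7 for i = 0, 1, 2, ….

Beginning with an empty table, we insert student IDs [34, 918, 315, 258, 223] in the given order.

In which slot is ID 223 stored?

34 hashes to 5; slot 5 is free → place at 5.
918 hashes to 3; slot 3 is free → place at 3.
315 hashes to 4; slot 4 is free → place at 4.
258 hashes to 5, h2=1; 5 taken → place at 6.
223 hashes to 5, h2=2; 5 taken → place at 0.
Table: [223, ∅, ∅, 918, 315, 34, 258]

0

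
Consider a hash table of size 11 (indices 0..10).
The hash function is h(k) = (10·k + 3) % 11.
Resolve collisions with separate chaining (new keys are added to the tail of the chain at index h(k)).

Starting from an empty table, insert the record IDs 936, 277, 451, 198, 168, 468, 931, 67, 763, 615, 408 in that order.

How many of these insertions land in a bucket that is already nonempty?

3

936 -> bucket 2
277 -> bucket 1
451 -> bucket 3
198 -> bucket 3 (collision)
168 -> bucket 0
468 -> bucket 8
931 -> bucket 7
67 -> bucket 2 (collision)
763 -> bucket 10
615 -> bucket 4
408 -> bucket 2 (collision)
Final buckets:
0: 168
1: 277
2: 936 -> 67 -> 408
3: 451 -> 198
4: 615
5: .
6: .
7: 931
8: 468
9: .
10: 763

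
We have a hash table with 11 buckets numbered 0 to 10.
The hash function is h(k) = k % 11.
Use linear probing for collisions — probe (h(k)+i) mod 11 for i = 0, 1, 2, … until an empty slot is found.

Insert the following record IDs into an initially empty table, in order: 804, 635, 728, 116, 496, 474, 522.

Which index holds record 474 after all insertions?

Insert 804: h=1, slot 1 empty -> index 1.
Insert 635: h=8, slot 8 empty -> index 8.
Insert 728: h=2, slot 2 empty -> index 2.
Insert 116: h=6, slot 6 empty -> index 6.
Insert 496: h=1, slots 1,2 occupied -> index 3.
Insert 474: h=1, slots 1,2,3 occupied -> index 4.
Insert 522: h=5, slot 5 empty -> index 5.
Table: [_, 804, 728, 496, 474, 522, 116, _, 635, _, _]

4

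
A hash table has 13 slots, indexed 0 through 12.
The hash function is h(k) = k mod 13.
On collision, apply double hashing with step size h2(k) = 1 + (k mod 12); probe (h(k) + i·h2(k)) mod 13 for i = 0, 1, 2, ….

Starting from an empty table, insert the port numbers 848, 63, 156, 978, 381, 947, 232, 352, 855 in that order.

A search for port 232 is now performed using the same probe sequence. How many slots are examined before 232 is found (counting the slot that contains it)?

3

Insert 848: h=3, slot 3 empty => index 3.
Insert 63: h=11, slot 11 empty => index 11.
Insert 156: h=0, slot 0 empty => index 0.
Insert 978: h=3, h2=7, slot 3 occupied => index 10.
Insert 381: h=4, slot 4 empty => index 4.
Insert 947: h=11, h2=12, slots 11,10 occupied => index 9.
Insert 232: h=11, h2=5, slots 11,3 occupied => index 8.
Insert 352: h=1, slot 1 empty => index 1.
Insert 855: h=10, h2=4, slots 10,1 occupied => index 5.
Table: [156, 352, ∅, 848, 381, 855, ∅, ∅, 232, 947, 978, 63, ∅]
Lookup 232: h=11, h2=5, probe 11,3,8 → found at 8.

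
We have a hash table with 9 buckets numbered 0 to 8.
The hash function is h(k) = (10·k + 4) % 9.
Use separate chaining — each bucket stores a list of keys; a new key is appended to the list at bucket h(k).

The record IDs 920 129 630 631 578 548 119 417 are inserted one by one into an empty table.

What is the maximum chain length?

Insert 920: h=6, bucket 6 empty → new chain.
Insert 129: h=7, bucket 7 empty → new chain.
Insert 630: h=4, bucket 4 empty → new chain.
Insert 631: h=5, bucket 5 empty → new chain.
Insert 578: h=6, bucket 6 nonempty → append to chain.
Insert 548: h=3, bucket 3 empty → new chain.
Insert 119: h=6, bucket 6 nonempty → append to chain.
Insert 417: h=7, bucket 7 nonempty → append to chain.
Final buckets:
0: —
1: —
2: —
3: 548
4: 630
5: 631
6: 920 -> 578 -> 119
7: 129 -> 417
8: —

3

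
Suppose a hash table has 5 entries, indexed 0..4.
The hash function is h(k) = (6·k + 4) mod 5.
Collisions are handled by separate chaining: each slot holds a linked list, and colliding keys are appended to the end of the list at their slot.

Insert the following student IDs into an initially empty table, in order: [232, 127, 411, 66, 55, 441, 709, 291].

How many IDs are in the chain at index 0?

232 -> bucket 1
127 -> bucket 1 (collision)
411 -> bucket 0
66 -> bucket 0 (collision)
55 -> bucket 4
441 -> bucket 0 (collision)
709 -> bucket 3
291 -> bucket 0 (collision)
Final buckets:
0: 411 -> 66 -> 441 -> 291
1: 232 -> 127
2: —
3: 709
4: 55

4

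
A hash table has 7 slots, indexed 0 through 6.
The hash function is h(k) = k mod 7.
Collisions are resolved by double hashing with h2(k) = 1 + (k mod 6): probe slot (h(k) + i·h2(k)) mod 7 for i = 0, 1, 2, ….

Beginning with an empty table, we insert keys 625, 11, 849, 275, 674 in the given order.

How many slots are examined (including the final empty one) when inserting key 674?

Insert 625: h=2, slot 2 empty -> index 2.
Insert 11: h=4, slot 4 empty -> index 4.
Insert 849: h=2, h2=4, slot 2 occupied -> index 6.
Insert 275: h=2, h2=6, slot 2 occupied -> index 1.
Insert 674: h=2, h2=3, slot 2 occupied -> index 5.
Table: [—, 275, 625, —, 11, 674, 849]

2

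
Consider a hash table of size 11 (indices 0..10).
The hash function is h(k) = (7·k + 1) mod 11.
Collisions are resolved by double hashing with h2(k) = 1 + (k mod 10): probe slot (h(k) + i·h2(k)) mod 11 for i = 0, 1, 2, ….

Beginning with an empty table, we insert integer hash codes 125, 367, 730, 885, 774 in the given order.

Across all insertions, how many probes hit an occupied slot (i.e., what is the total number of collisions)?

Insert 125: h=7, slot 7 empty -> index 7.
Insert 367: h=7, h2=8, slot 7 occupied -> index 4.
Insert 730: h=7, h2=1, slot 7 occupied -> index 8.
Insert 885: h=3, slot 3 empty -> index 3.
Insert 774: h=7, h2=5, slot 7 occupied -> index 1.
Table: [∅, 774, ∅, 885, 367, ∅, ∅, 125, 730, ∅, ∅]

3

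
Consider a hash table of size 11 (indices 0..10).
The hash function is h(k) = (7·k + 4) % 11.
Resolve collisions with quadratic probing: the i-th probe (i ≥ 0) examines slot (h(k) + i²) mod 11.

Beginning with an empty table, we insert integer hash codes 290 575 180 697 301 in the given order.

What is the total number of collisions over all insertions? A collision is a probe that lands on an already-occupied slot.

290 hashes to 10; slot 10 is free → place at 10.
575 hashes to 3; slot 3 is free → place at 3.
180 hashes to 10; 10 taken → place at 0.
697 hashes to 10; 10,0,3 taken → place at 8.
301 hashes to 10; 10,0,3,8 taken → place at 4.
Table: [180, ., ., 575, 301, ., ., ., 697, ., 290]

8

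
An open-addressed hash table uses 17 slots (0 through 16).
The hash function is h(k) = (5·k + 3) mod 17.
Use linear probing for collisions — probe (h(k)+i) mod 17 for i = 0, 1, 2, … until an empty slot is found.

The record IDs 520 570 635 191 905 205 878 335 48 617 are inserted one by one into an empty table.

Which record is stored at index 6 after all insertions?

Insert 520: h=2, slot 2 empty → index 2.
Insert 570: h=14, slot 14 empty → index 14.
Insert 635: h=16, slot 16 empty → index 16.
Insert 191: h=6, slot 6 empty → index 6.
Insert 905: h=6, slot 6 occupied → index 7.
Insert 205: h=8, slot 8 empty → index 8.
Insert 878: h=7, slots 7,8 occupied → index 9.
Insert 335: h=12, slot 12 empty → index 12.
Insert 48: h=5, slot 5 empty → index 5.
Insert 617: h=11, slot 11 empty → index 11.
Table: [., ., 520, ., ., 48, 191, 905, 205, 878, ., 617, 335, ., 570, ., 635]

191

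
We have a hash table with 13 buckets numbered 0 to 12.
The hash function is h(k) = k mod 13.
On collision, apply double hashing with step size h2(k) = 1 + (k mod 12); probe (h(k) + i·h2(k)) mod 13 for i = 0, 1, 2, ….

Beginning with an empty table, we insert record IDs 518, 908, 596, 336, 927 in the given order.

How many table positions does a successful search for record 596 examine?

3

518: h=11 -> slot 11
908: h=11, h2=9, probe 11,7 -> slot 7
596: h=11, h2=9, probe 11,7,3 -> slot 3
336: h=11, h2=1, probe 11,12 -> slot 12
927: h=4 -> slot 4
Table: [., ., ., 596, 927, ., ., 908, ., ., ., 518, 336]
Lookup 596: h=11, h2=9, probe 11,7,3 → found at 3.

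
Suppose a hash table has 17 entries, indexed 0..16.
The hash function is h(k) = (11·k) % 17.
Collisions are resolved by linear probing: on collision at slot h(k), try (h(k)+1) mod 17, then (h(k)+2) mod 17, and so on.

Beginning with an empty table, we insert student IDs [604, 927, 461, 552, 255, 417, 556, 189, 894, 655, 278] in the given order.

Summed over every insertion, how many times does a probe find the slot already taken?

604 hashes to 14; slot 14 is free => place at 14.
927 hashes to 14; 14 taken => place at 15.
461 hashes to 5; slot 5 is free => place at 5.
552 hashes to 3; slot 3 is free => place at 3.
255 hashes to 0; slot 0 is free => place at 0.
417 hashes to 14; 14,15 taken => place at 16.
556 hashes to 13; slot 13 is free => place at 13.
189 hashes to 5; 5 taken => place at 6.
894 hashes to 8; slot 8 is free => place at 8.
655 hashes to 14; 14,15,16,0 taken => place at 1.
278 hashes to 15; 15,16,0,1 taken => place at 2.
Table: [255, 655, 278, 552, _, 461, 189, _, 894, _, _, _, _, 556, 604, 927, 417]

12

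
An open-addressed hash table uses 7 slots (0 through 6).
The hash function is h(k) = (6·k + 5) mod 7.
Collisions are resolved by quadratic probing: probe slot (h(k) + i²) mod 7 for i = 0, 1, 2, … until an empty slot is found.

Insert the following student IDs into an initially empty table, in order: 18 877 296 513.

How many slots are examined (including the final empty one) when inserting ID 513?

3

18: h=1 → slot 1
877: h=3 → slot 3
296: h=3, probe 3,4 → slot 4
513: h=3, probe 3,4,0 → slot 0
Table: [513, 18, _, 877, 296, _, _]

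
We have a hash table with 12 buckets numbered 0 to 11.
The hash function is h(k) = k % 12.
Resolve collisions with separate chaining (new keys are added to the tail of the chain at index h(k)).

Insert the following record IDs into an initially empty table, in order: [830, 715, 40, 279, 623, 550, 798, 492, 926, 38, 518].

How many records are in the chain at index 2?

4

830 → bucket 2
715 → bucket 7
40 → bucket 4
279 → bucket 3
623 → bucket 11
550 → bucket 10
798 → bucket 6
492 → bucket 0
926 → bucket 2 (collision)
38 → bucket 2 (collision)
518 → bucket 2 (collision)
Final buckets:
0: 492
1: -
2: 830 -> 926 -> 38 -> 518
3: 279
4: 40
5: -
6: 798
7: 715
8: -
9: -
10: 550
11: 623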